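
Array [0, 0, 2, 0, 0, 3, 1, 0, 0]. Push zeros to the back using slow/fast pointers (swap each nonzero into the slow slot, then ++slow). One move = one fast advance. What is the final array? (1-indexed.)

slow=1 fast=1: a[fast]=0, fast++
slow=1 fast=2: a[fast]=0, fast++
slow=1 fast=3: a[fast]=2≠0 swap→a[1]=2, slow++,fast++
slow=2 fast=4: a[fast]=0, fast++
slow=2 fast=5: a[fast]=0, fast++
slow=2 fast=6: a[fast]=3≠0 swap→a[2]=3, slow++,fast++
slow=3 fast=7: a[fast]=1≠0 swap→a[3]=1, slow++,fast++
slow=4 fast=8: a[fast]=0, fast++
slow=4 fast=9: a[fast]=0, fast++

[2, 3, 1, 0, 0, 0, 0, 0, 0]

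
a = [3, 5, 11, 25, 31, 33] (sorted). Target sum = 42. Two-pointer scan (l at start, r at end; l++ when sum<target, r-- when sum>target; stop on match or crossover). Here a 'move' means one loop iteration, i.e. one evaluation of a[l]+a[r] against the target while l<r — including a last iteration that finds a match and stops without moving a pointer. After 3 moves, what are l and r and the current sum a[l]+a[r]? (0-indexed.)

l=2, r=4, sum=42

l=0 r=5: 3+33=36 <42, l++
l=1 r=5: 5+33=38 <42, l++
l=2 r=5: 11+33=44 >42, r--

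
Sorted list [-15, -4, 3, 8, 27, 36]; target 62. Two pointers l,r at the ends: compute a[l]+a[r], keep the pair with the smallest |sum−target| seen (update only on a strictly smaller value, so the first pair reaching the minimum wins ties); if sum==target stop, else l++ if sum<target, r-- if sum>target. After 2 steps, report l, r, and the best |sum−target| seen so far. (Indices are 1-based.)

l=1 r=6: -15+36=21 d=41 *, l++
l=2 r=6: -4+36=32 d=30 *, l++

l=3, r=6, best |Δ|=30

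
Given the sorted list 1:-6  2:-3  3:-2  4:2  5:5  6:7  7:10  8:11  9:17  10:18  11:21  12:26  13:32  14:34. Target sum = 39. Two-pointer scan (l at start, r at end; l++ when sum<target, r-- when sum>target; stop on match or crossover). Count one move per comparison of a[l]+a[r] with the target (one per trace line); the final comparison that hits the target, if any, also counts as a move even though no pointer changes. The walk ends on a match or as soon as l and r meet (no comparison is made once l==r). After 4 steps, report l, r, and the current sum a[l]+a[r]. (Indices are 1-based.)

l=5, r=14, sum=39

l=1 r=14: -6+34=28 <39, l++
l=2 r=14: -3+34=31 <39, l++
l=3 r=14: -2+34=32 <39, l++
l=4 r=14: 2+34=36 <39, l++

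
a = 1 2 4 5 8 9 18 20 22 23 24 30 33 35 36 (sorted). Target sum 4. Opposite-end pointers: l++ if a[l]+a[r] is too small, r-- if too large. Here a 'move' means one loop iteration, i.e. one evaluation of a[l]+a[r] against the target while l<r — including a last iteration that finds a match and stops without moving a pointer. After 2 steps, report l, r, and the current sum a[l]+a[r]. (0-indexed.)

l=0, r=12, sum=34

[0,14] 1+36=37 >4 → r--
[0,13] 1+35=36 >4 → r--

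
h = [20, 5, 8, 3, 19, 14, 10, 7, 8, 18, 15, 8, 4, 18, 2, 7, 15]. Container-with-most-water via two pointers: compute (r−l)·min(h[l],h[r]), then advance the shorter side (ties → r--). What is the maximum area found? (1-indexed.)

[1,17] min(20,15)*16=240 best=240 * → r--
[1,16] min(20,7)*15=105 best=240 → r--
[1,15] min(20,2)*14=28 best=240 → r--
[1,14] min(20,18)*13=234 best=240 → r--
[1,13] min(20,4)*12=48 best=240 → r--
[1,12] min(20,8)*11=88 best=240 → r--
[1,11] min(20,15)*10=150 best=240 → r--
[1,10] min(20,18)*9=162 best=240 → r--
[1,9] min(20,8)*8=64 best=240 → r--
[1,8] min(20,7)*7=49 best=240 → r--
[1,7] min(20,10)*6=60 best=240 → r--
[1,6] min(20,14)*5=70 best=240 → r--
[1,5] min(20,19)*4=76 best=240 → r--
[1,4] min(20,3)*3=9 best=240 → r--
[1,3] min(20,8)*2=16 best=240 → r--
[1,2] min(20,5)*1=5 best=240 → r--

max area = 240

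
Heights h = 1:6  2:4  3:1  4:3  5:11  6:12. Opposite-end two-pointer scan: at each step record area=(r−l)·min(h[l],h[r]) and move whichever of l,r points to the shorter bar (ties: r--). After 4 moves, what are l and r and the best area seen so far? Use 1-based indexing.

[1,6] min(6,12)*5=30 best=30 * → l++
[2,6] min(4,12)*4=16 best=30 → l++
[3,6] min(1,12)*3=3 best=30 → l++
[4,6] min(3,12)*2=6 best=30 → l++

l=5, r=6, best area=30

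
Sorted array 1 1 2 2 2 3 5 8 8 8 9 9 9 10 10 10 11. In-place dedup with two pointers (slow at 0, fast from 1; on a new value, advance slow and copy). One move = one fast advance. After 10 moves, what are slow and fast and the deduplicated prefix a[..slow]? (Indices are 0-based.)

slow=0 fast=1: a[fast]=1=a[slow] dup, fast++
slow=0 fast=2: a[fast]=2≠a[slow]=1 write a[1]=2, slow++,fast++
slow=1 fast=3: a[fast]=2=a[slow] dup, fast++
slow=1 fast=4: a[fast]=2=a[slow] dup, fast++
slow=1 fast=5: a[fast]=3≠a[slow]=2 write a[2]=3, slow++,fast++
slow=2 fast=6: a[fast]=5≠a[slow]=3 write a[3]=5, slow++,fast++
slow=3 fast=7: a[fast]=8≠a[slow]=5 write a[4]=8, slow++,fast++
slow=4 fast=8: a[fast]=8=a[slow] dup, fast++
slow=4 fast=9: a[fast]=8=a[slow] dup, fast++
slow=4 fast=10: a[fast]=9≠a[slow]=8 write a[5]=9, slow++,fast++

slow=5, fast=11, prefix=[1, 2, 3, 5, 8, 9]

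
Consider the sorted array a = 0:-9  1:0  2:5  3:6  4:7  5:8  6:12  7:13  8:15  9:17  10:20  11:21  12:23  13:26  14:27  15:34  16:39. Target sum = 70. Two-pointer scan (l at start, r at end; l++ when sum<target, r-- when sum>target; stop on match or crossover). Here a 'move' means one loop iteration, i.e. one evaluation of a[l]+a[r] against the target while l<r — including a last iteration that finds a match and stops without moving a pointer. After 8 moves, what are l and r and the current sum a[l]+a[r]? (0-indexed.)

l=0 r=16: -9+39=30 <70, l++
l=1 r=16: 0+39=39 <70, l++
l=2 r=16: 5+39=44 <70, l++
l=3 r=16: 6+39=45 <70, l++
l=4 r=16: 7+39=46 <70, l++
l=5 r=16: 8+39=47 <70, l++
l=6 r=16: 12+39=51 <70, l++
l=7 r=16: 13+39=52 <70, l++

l=8, r=16, sum=54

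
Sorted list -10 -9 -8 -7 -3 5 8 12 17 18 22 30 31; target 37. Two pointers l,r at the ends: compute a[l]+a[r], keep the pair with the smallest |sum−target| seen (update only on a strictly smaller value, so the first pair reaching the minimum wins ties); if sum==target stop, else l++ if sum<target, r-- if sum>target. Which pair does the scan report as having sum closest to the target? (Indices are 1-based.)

pair (5, 31) with sum 36 (|Δ|=1)

[1,13] -10+31=21 d=16 * → l++
[2,13] -9+31=22 d=15 * → l++
[3,13] -8+31=23 d=14 * → l++
[4,13] -7+31=24 d=13 * → l++
[5,13] -3+31=28 d=9 * → l++
[6,13] 5+31=36 d=1 * → l++
[7,13] 8+31=39 d=2 → r--
[7,12] 8+30=38 d=1 → r--
[7,11] 8+22=30 d=7 → l++
[8,11] 12+22=34 d=3 → l++
[9,11] 17+22=39 d=2 → r--
[9,10] 17+18=35 d=2 → l++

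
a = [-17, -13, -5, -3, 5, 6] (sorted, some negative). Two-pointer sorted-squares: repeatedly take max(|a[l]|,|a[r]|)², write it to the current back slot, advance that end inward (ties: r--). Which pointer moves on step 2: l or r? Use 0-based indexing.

l=0 r=5: |-17|>|6| out[5]=289, l++
l=1 r=5: |-13|>|6| out[4]=169, l++

l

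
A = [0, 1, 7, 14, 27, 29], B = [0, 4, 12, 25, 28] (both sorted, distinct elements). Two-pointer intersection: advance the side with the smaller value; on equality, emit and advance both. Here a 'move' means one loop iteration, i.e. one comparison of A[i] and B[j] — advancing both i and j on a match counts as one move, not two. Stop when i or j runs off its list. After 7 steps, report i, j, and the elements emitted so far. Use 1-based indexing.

[i=1,j=1] 0==0 emit → i++,j++
[i=2,j=2] 1<4 → i++
[i=3,j=2] 7>4 → j++
[i=3,j=3] 7<12 → i++
[i=4,j=3] 14>12 → j++
[i=4,j=4] 14<25 → i++
[i=5,j=4] 27>25 → j++

i=5, j=5, emitted=[0]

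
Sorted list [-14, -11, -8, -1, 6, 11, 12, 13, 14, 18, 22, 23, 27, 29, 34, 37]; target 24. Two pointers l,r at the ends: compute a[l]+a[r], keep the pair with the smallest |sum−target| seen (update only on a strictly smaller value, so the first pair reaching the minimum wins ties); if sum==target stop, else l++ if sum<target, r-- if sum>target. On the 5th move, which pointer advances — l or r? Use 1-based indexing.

[1,16] -14+37=23 d=1 * → l++
[2,16] -11+37=26 d=2 → r--
[2,15] -11+34=23 d=1 → l++
[3,15] -8+34=26 d=2 → r--
[3,14] -8+29=21 d=3 → l++

l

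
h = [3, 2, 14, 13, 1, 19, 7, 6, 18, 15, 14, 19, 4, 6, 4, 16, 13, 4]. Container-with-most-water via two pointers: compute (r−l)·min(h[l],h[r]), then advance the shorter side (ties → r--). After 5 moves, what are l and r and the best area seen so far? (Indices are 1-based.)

l=1 r=18: min(3,4)*17=51 best=51 *, l++
l=2 r=18: min(2,4)*16=32 best=51, l++
l=3 r=18: min(14,4)*15=60 best=60 *, r--
l=3 r=17: min(14,13)*14=182 best=182 *, r--
l=3 r=16: min(14,16)*13=182 best=182, l++

l=4, r=16, best area=182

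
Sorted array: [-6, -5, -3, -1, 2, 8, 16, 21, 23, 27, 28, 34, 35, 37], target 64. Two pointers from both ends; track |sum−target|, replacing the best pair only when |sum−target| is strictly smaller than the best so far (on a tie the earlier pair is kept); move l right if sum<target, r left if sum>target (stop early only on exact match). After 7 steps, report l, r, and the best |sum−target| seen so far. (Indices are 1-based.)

l=8, r=14, best |Δ|=11

l=1 r=14: -6+37=31 d=33 *, l++
l=2 r=14: -5+37=32 d=32 *, l++
l=3 r=14: -3+37=34 d=30 *, l++
l=4 r=14: -1+37=36 d=28 *, l++
l=5 r=14: 2+37=39 d=25 *, l++
l=6 r=14: 8+37=45 d=19 *, l++
l=7 r=14: 16+37=53 d=11 *, l++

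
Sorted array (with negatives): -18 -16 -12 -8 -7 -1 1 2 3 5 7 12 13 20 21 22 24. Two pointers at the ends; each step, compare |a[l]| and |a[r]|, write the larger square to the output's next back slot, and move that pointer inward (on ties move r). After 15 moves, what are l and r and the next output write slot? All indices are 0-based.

l=5, r=6, next write slot=1

[0,16] |-18|<=|24| out[16]=576 → r--
[0,15] |-18|<=|22| out[15]=484 → r--
[0,14] |-18|<=|21| out[14]=441 → r--
[0,13] |-18|<=|20| out[13]=400 → r--
[0,12] |-18|>|13| out[12]=324 → l++
[1,12] |-16|>|13| out[11]=256 → l++
[2,12] |-12|<=|13| out[10]=169 → r--
[2,11] |-12|<=|12| out[9]=144 → r--
[2,10] |-12|>|7| out[8]=144 → l++
[3,10] |-8|>|7| out[7]=64 → l++
[4,10] |-7|<=|7| out[6]=49 → r--
[4,9] |-7|>|5| out[5]=49 → l++
[5,9] |-1|<=|5| out[4]=25 → r--
[5,8] |-1|<=|3| out[3]=9 → r--
[5,7] |-1|<=|2| out[2]=4 → r--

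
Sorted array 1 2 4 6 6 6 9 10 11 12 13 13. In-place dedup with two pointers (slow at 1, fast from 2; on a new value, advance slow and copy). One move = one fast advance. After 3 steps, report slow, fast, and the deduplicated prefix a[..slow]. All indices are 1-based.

slow=4, fast=5, prefix=[1, 2, 4, 6]

(s=1,f=2) a[fast]=2≠a[slow]=1 write a[2]=2 → slow++,fast++
(s=2,f=3) a[fast]=4≠a[slow]=2 write a[3]=4 → slow++,fast++
(s=3,f=4) a[fast]=6≠a[slow]=4 write a[4]=6 → slow++,fast++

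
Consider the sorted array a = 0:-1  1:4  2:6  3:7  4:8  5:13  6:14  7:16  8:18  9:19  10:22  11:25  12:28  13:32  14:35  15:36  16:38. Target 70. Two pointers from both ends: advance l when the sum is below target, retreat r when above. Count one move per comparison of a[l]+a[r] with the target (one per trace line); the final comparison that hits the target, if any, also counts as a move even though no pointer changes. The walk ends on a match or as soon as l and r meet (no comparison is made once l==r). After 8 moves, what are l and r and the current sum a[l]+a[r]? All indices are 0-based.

l=8, r=16, sum=56

l=0 r=16: -1+38=37 <70, l++
l=1 r=16: 4+38=42 <70, l++
l=2 r=16: 6+38=44 <70, l++
l=3 r=16: 7+38=45 <70, l++
l=4 r=16: 8+38=46 <70, l++
l=5 r=16: 13+38=51 <70, l++
l=6 r=16: 14+38=52 <70, l++
l=7 r=16: 16+38=54 <70, l++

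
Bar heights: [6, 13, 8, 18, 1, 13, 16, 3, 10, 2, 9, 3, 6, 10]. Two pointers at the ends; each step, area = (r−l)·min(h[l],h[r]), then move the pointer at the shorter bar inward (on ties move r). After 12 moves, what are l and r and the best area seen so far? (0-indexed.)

[0,13] min(6,10)*13=78 best=78 * → l++
[1,13] min(13,10)*12=120 best=120 * → r--
[1,12] min(13,6)*11=66 best=120 → r--
[1,11] min(13,3)*10=30 best=120 → r--
[1,10] min(13,9)*9=81 best=120 → r--
[1,9] min(13,2)*8=16 best=120 → r--
[1,8] min(13,10)*7=70 best=120 → r--
[1,7] min(13,3)*6=18 best=120 → r--
[1,6] min(13,16)*5=65 best=120 → l++
[2,6] min(8,16)*4=32 best=120 → l++
[3,6] min(18,16)*3=48 best=120 → r--
[3,5] min(18,13)*2=26 best=120 → r--

l=3, r=4, best area=120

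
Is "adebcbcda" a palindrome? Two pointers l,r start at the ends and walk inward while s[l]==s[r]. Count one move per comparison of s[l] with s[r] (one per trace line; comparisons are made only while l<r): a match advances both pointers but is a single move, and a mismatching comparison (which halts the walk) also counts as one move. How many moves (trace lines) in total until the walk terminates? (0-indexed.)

[0,8] 'a'=='a' → l++,r--
[1,7] 'd'=='d' → l++,r--
[2,6] 'e'!='c' → stop

3 moves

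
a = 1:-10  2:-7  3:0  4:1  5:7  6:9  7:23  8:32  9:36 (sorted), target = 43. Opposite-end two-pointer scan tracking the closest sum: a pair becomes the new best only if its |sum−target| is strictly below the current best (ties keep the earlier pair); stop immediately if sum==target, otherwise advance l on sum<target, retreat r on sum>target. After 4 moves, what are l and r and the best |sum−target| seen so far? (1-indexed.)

l=5, r=9, best |Δ|=6

[1,9] -10+36=26 d=17 * → l++
[2,9] -7+36=29 d=14 * → l++
[3,9] 0+36=36 d=7 * → l++
[4,9] 1+36=37 d=6 * → l++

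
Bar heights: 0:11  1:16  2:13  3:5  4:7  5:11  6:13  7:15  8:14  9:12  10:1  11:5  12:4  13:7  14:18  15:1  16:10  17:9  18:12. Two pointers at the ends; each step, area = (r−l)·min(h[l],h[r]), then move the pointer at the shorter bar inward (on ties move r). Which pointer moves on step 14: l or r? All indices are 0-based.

l

[0,18] min(11,12)*18=198 best=198 * → l++
[1,18] min(16,12)*17=204 best=204 * → r--
[1,17] min(16,9)*16=144 best=204 → r--
[1,16] min(16,10)*15=150 best=204 → r--
[1,15] min(16,1)*14=14 best=204 → r--
[1,14] min(16,18)*13=208 best=208 * → l++
[2,14] min(13,18)*12=156 best=208 → l++
[3,14] min(5,18)*11=55 best=208 → l++
[4,14] min(7,18)*10=70 best=208 → l++
[5,14] min(11,18)*9=99 best=208 → l++
[6,14] min(13,18)*8=104 best=208 → l++
[7,14] min(15,18)*7=105 best=208 → l++
[8,14] min(14,18)*6=84 best=208 → l++
[9,14] min(12,18)*5=60 best=208 → l++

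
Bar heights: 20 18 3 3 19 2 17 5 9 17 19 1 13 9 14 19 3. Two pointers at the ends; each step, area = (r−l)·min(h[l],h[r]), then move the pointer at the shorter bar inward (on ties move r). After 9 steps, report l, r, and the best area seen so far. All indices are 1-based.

[1,17] min(20,3)*16=48 best=48 * → r--
[1,16] min(20,19)*15=285 best=285 * → r--
[1,15] min(20,14)*14=196 best=285 → r--
[1,14] min(20,9)*13=117 best=285 → r--
[1,13] min(20,13)*12=156 best=285 → r--
[1,12] min(20,1)*11=11 best=285 → r--
[1,11] min(20,19)*10=190 best=285 → r--
[1,10] min(20,17)*9=153 best=285 → r--
[1,9] min(20,9)*8=72 best=285 → r--

l=1, r=8, best area=285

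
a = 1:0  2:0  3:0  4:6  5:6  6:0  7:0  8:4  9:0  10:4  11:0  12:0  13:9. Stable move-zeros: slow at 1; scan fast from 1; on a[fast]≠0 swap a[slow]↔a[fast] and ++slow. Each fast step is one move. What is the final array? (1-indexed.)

slow=1 fast=1: a[fast]=0, fast++
slow=1 fast=2: a[fast]=0, fast++
slow=1 fast=3: a[fast]=0, fast++
slow=1 fast=4: a[fast]=6≠0 swap→a[1]=6, slow++,fast++
slow=2 fast=5: a[fast]=6≠0 swap→a[2]=6, slow++,fast++
slow=3 fast=6: a[fast]=0, fast++
slow=3 fast=7: a[fast]=0, fast++
slow=3 fast=8: a[fast]=4≠0 swap→a[3]=4, slow++,fast++
slow=4 fast=9: a[fast]=0, fast++
slow=4 fast=10: a[fast]=4≠0 swap→a[4]=4, slow++,fast++
slow=5 fast=11: a[fast]=0, fast++
slow=5 fast=12: a[fast]=0, fast++
slow=5 fast=13: a[fast]=9≠0 swap→a[5]=9, slow++,fast++

[6, 6, 4, 4, 9, 0, 0, 0, 0, 0, 0, 0, 0]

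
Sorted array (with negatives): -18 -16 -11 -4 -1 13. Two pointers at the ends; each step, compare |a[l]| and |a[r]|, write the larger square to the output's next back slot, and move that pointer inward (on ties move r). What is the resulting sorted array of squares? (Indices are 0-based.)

l=0 r=5: |-18|>|13| out[5]=324, l++
l=1 r=5: |-16|>|13| out[4]=256, l++
l=2 r=5: |-11|<=|13| out[3]=169, r--
l=2 r=4: |-11|>|-1| out[2]=121, l++
l=3 r=4: |-4|>|-1| out[1]=16, l++
l=4 r=4: |-1|<=|-1| out[0]=1, r--

[1, 16, 121, 169, 256, 324]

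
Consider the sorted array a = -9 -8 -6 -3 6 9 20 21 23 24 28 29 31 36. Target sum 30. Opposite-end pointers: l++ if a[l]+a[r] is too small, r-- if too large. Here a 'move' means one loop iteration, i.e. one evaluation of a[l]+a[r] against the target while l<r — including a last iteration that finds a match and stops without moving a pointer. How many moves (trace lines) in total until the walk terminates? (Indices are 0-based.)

3 moves

[0,13] -9+36=27 <30 → l++
[1,13] -8+36=28 <30 → l++
[2,13] -6+36=30 → found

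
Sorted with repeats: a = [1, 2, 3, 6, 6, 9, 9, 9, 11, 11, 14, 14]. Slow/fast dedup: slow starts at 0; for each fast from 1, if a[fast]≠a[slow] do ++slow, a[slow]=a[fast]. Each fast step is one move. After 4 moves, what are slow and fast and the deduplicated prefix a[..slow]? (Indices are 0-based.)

slow=3, fast=5, prefix=[1, 2, 3, 6]

(s=0,f=1) a[fast]=2≠a[slow]=1 write a[1]=2 → slow++,fast++
(s=1,f=2) a[fast]=3≠a[slow]=2 write a[2]=3 → slow++,fast++
(s=2,f=3) a[fast]=6≠a[slow]=3 write a[3]=6 → slow++,fast++
(s=3,f=4) a[fast]=6=a[slow] dup → fast++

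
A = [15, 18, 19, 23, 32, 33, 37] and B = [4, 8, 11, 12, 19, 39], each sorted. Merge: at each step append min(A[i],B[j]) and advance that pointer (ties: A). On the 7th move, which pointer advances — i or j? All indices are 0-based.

i

[i=0,j=0] A[i]=15>B[j]=4 take 4 → j++
[i=0,j=1] A[i]=15>B[j]=8 take 8 → j++
[i=0,j=2] A[i]=15>B[j]=11 take 11 → j++
[i=0,j=3] A[i]=15>B[j]=12 take 12 → j++
[i=0,j=4] A[i]=15<=B[j]=19 take 15 → i++
[i=1,j=4] A[i]=18<=B[j]=19 take 18 → i++
[i=2,j=4] A[i]=19<=B[j]=19 take 19 → i++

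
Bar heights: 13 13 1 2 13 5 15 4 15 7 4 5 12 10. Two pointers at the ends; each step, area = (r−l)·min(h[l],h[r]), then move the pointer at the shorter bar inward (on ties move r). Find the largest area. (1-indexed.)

max area = 144

[1,14] min(13,10)*13=130 best=130 * → r--
[1,13] min(13,12)*12=144 best=144 * → r--
[1,12] min(13,5)*11=55 best=144 → r--
[1,11] min(13,4)*10=40 best=144 → r--
[1,10] min(13,7)*9=63 best=144 → r--
[1,9] min(13,15)*8=104 best=144 → l++
[2,9] min(13,15)*7=91 best=144 → l++
[3,9] min(1,15)*6=6 best=144 → l++
[4,9] min(2,15)*5=10 best=144 → l++
[5,9] min(13,15)*4=52 best=144 → l++
[6,9] min(5,15)*3=15 best=144 → l++
[7,9] min(15,15)*2=30 best=144 → r--
[7,8] min(15,4)*1=4 best=144 → r--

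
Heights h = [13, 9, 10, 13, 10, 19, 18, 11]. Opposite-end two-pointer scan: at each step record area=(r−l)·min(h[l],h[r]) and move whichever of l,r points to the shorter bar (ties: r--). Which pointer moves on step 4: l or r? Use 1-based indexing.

l

[1,8] min(13,11)*7=77 best=77 * → r--
[1,7] min(13,18)*6=78 best=78 * → l++
[2,7] min(9,18)*5=45 best=78 → l++
[3,7] min(10,18)*4=40 best=78 → l++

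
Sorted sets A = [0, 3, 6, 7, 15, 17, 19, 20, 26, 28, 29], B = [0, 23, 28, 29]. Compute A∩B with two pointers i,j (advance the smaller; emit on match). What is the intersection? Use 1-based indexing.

intersection = [0, 28, 29]

[i=1,j=1] 0==0 emit → i++,j++
[i=2,j=2] 3<23 → i++
[i=3,j=2] 6<23 → i++
[i=4,j=2] 7<23 → i++
[i=5,j=2] 15<23 → i++
[i=6,j=2] 17<23 → i++
[i=7,j=2] 19<23 → i++
[i=8,j=2] 20<23 → i++
[i=9,j=2] 26>23 → j++
[i=9,j=3] 26<28 → i++
[i=10,j=3] 28==28 emit → i++,j++
[i=11,j=4] 29==29 emit → i++,j++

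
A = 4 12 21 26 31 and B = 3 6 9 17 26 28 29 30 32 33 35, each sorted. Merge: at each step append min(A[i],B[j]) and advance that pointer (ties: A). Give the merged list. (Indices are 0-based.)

i=0 j=0: A[i]=4>B[j]=3 take 3, j++
i=0 j=1: A[i]=4<=B[j]=6 take 4, i++
i=1 j=1: A[i]=12>B[j]=6 take 6, j++
i=1 j=2: A[i]=12>B[j]=9 take 9, j++
i=1 j=3: A[i]=12<=B[j]=17 take 12, i++
i=2 j=3: A[i]=21>B[j]=17 take 17, j++
i=2 j=4: A[i]=21<=B[j]=26 take 21, i++
i=3 j=4: A[i]=26<=B[j]=26 take 26, i++
i=4 j=4: A[i]=31>B[j]=26 take 26, j++
i=4 j=5: A[i]=31>B[j]=28 take 28, j++
i=4 j=6: A[i]=31>B[j]=29 take 29, j++
i=4 j=7: A[i]=31>B[j]=30 take 30, j++
i=4 j=8: A[i]=31<=B[j]=32 take 31, i++
i=5 j=8: A done, take B[j]=32, j++
i=5 j=9: A done, take B[j]=33, j++
i=5 j=10: A done, take B[j]=35, j++

[3, 4, 6, 9, 12, 17, 21, 26, 26, 28, 29, 30, 31, 32, 33, 35]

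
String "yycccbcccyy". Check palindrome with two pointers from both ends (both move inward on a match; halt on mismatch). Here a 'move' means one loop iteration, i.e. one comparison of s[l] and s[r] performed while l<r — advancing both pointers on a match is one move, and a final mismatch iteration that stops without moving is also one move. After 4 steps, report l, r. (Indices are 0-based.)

[0,10] 'y'=='y' → l++,r--
[1,9] 'y'=='y' → l++,r--
[2,8] 'c'=='c' → l++,r--
[3,7] 'c'=='c' → l++,r--

l=4, r=6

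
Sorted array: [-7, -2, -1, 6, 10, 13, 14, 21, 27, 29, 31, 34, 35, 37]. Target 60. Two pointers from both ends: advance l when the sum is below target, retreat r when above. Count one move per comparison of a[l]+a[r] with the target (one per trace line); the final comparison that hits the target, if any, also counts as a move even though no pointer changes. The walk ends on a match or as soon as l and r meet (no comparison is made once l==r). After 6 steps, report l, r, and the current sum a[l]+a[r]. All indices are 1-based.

l=7, r=14, sum=51

l=1 r=14: -7+37=30 <60, l++
l=2 r=14: -2+37=35 <60, l++
l=3 r=14: -1+37=36 <60, l++
l=4 r=14: 6+37=43 <60, l++
l=5 r=14: 10+37=47 <60, l++
l=6 r=14: 13+37=50 <60, l++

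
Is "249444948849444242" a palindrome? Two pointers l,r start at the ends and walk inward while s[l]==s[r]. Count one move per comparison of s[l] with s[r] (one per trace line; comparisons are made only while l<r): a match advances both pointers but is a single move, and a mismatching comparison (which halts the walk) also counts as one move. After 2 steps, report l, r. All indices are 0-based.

l=0 r=17: '2'=='2', l++,r--
l=1 r=16: '4'=='4', l++,r--

l=2, r=15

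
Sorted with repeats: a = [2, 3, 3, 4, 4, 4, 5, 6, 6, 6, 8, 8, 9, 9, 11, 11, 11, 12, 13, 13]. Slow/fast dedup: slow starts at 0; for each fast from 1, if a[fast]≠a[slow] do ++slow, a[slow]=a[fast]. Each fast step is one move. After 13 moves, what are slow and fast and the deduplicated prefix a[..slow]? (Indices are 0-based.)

slow=0 fast=1: a[fast]=3≠a[slow]=2 write a[1]=3, slow++,fast++
slow=1 fast=2: a[fast]=3=a[slow] dup, fast++
slow=1 fast=3: a[fast]=4≠a[slow]=3 write a[2]=4, slow++,fast++
slow=2 fast=4: a[fast]=4=a[slow] dup, fast++
slow=2 fast=5: a[fast]=4=a[slow] dup, fast++
slow=2 fast=6: a[fast]=5≠a[slow]=4 write a[3]=5, slow++,fast++
slow=3 fast=7: a[fast]=6≠a[slow]=5 write a[4]=6, slow++,fast++
slow=4 fast=8: a[fast]=6=a[slow] dup, fast++
slow=4 fast=9: a[fast]=6=a[slow] dup, fast++
slow=4 fast=10: a[fast]=8≠a[slow]=6 write a[5]=8, slow++,fast++
slow=5 fast=11: a[fast]=8=a[slow] dup, fast++
slow=5 fast=12: a[fast]=9≠a[slow]=8 write a[6]=9, slow++,fast++
slow=6 fast=13: a[fast]=9=a[slow] dup, fast++

slow=6, fast=14, prefix=[2, 3, 4, 5, 6, 8, 9]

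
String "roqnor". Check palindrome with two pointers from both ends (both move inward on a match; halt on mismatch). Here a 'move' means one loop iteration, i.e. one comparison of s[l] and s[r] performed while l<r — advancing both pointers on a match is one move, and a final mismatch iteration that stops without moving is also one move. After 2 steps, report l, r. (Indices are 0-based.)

l=0 r=5: 'r'=='r', l++,r--
l=1 r=4: 'o'=='o', l++,r--

l=2, r=3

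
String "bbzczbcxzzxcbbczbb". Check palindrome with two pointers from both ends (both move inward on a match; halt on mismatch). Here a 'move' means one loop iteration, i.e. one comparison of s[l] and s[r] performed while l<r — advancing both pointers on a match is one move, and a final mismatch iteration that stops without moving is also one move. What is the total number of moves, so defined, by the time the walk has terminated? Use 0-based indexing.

5 moves

[0,17] 'b'=='b' → l++,r--
[1,16] 'b'=='b' → l++,r--
[2,15] 'z'=='z' → l++,r--
[3,14] 'c'=='c' → l++,r--
[4,13] 'z'!='b' → stop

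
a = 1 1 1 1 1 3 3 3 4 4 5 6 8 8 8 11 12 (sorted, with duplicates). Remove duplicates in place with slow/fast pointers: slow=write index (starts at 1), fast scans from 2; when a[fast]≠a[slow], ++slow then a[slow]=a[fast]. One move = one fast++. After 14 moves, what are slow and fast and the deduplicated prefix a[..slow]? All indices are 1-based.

(s=1,f=2) a[fast]=1=a[slow] dup → fast++
(s=1,f=3) a[fast]=1=a[slow] dup → fast++
(s=1,f=4) a[fast]=1=a[slow] dup → fast++
(s=1,f=5) a[fast]=1=a[slow] dup → fast++
(s=1,f=6) a[fast]=3≠a[slow]=1 write a[2]=3 → slow++,fast++
(s=2,f=7) a[fast]=3=a[slow] dup → fast++
(s=2,f=8) a[fast]=3=a[slow] dup → fast++
(s=2,f=9) a[fast]=4≠a[slow]=3 write a[3]=4 → slow++,fast++
(s=3,f=10) a[fast]=4=a[slow] dup → fast++
(s=3,f=11) a[fast]=5≠a[slow]=4 write a[4]=5 → slow++,fast++
(s=4,f=12) a[fast]=6≠a[slow]=5 write a[5]=6 → slow++,fast++
(s=5,f=13) a[fast]=8≠a[slow]=6 write a[6]=8 → slow++,fast++
(s=6,f=14) a[fast]=8=a[slow] dup → fast++
(s=6,f=15) a[fast]=8=a[slow] dup → fast++

slow=6, fast=16, prefix=[1, 3, 4, 5, 6, 8]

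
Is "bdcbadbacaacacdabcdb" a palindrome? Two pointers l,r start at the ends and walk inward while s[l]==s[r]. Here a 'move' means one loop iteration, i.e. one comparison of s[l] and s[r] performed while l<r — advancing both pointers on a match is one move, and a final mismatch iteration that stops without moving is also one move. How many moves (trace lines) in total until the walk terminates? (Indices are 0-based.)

7 moves

[0,19] 'b'=='b' → l++,r--
[1,18] 'd'=='d' → l++,r--
[2,17] 'c'=='c' → l++,r--
[3,16] 'b'=='b' → l++,r--
[4,15] 'a'=='a' → l++,r--
[5,14] 'd'=='d' → l++,r--
[6,13] 'b'!='c' → stop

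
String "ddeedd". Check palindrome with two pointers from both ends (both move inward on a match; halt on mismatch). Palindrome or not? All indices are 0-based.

l=0 r=5: 'd'=='d', l++,r--
l=1 r=4: 'd'=='d', l++,r--
l=2 r=3: 'e'=='e', l++,r--

palindrome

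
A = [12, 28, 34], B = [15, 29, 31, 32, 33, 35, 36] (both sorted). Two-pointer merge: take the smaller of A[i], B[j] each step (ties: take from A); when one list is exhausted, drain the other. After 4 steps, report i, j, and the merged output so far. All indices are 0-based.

[i=0,j=0] A[i]=12<=B[j]=15 take 12 → i++
[i=1,j=0] A[i]=28>B[j]=15 take 15 → j++
[i=1,j=1] A[i]=28<=B[j]=29 take 28 → i++
[i=2,j=1] A[i]=34>B[j]=29 take 29 → j++

i=2, j=2, merged so far=[12, 15, 28, 29]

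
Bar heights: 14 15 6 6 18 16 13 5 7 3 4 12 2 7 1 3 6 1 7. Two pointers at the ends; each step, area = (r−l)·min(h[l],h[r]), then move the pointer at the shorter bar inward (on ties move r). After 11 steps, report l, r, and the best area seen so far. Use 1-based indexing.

l=1 r=19: min(14,7)*18=126 best=126 *, r--
l=1 r=18: min(14,1)*17=17 best=126, r--
l=1 r=17: min(14,6)*16=96 best=126, r--
l=1 r=16: min(14,3)*15=45 best=126, r--
l=1 r=15: min(14,1)*14=14 best=126, r--
l=1 r=14: min(14,7)*13=91 best=126, r--
l=1 r=13: min(14,2)*12=24 best=126, r--
l=1 r=12: min(14,12)*11=132 best=132 *, r--
l=1 r=11: min(14,4)*10=40 best=132, r--
l=1 r=10: min(14,3)*9=27 best=132, r--
l=1 r=9: min(14,7)*8=56 best=132, r--

l=1, r=8, best area=132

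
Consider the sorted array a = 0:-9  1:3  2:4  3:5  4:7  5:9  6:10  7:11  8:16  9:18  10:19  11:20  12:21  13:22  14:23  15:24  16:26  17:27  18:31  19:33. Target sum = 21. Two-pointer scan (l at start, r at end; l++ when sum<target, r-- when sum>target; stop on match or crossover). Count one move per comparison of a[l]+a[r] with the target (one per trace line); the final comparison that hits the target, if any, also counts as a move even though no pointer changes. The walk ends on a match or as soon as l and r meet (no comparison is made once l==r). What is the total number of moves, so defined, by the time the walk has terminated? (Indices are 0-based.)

[0,19] -9+33=24 >21 → r--
[0,18] -9+31=22 >21 → r--
[0,17] -9+27=18 <21 → l++
[1,17] 3+27=30 >21 → r--
[1,16] 3+26=29 >21 → r--
[1,15] 3+24=27 >21 → r--
[1,14] 3+23=26 >21 → r--
[1,13] 3+22=25 >21 → r--
[1,12] 3+21=24 >21 → r--
[1,11] 3+20=23 >21 → r--
[1,10] 3+19=22 >21 → r--
[1,9] 3+18=21 → found

12 moves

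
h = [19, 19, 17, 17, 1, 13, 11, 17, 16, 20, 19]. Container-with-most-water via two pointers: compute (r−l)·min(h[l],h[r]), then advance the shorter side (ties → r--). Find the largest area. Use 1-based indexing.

[1,11] min(19,19)*10=190 best=190 * → r--
[1,10] min(19,20)*9=171 best=190 → l++
[2,10] min(19,20)*8=152 best=190 → l++
[3,10] min(17,20)*7=119 best=190 → l++
[4,10] min(17,20)*6=102 best=190 → l++
[5,10] min(1,20)*5=5 best=190 → l++
[6,10] min(13,20)*4=52 best=190 → l++
[7,10] min(11,20)*3=33 best=190 → l++
[8,10] min(17,20)*2=34 best=190 → l++
[9,10] min(16,20)*1=16 best=190 → l++

max area = 190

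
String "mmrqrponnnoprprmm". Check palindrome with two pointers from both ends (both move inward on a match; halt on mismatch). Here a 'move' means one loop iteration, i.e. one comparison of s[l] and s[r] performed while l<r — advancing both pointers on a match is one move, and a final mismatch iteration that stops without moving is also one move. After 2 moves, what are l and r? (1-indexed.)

l=3, r=15

l=1 r=17: 'm'=='m', l++,r--
l=2 r=16: 'm'=='m', l++,r--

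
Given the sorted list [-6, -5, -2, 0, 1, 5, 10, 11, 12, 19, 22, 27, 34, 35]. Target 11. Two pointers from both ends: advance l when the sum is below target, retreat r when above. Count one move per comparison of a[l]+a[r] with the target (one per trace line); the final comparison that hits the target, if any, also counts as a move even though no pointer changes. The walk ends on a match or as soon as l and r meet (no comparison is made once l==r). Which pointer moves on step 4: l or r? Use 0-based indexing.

r

[0,13] -6+35=29 >11 → r--
[0,12] -6+34=28 >11 → r--
[0,11] -6+27=21 >11 → r--
[0,10] -6+22=16 >11 → r--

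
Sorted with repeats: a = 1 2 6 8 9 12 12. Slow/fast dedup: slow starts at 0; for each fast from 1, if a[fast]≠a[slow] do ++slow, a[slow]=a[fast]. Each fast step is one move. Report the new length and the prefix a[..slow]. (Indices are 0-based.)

length 6; prefix = [1, 2, 6, 8, 9, 12]

slow=0 fast=1: a[fast]=2≠a[slow]=1 write a[1]=2, slow++,fast++
slow=1 fast=2: a[fast]=6≠a[slow]=2 write a[2]=6, slow++,fast++
slow=2 fast=3: a[fast]=8≠a[slow]=6 write a[3]=8, slow++,fast++
slow=3 fast=4: a[fast]=9≠a[slow]=8 write a[4]=9, slow++,fast++
slow=4 fast=5: a[fast]=12≠a[slow]=9 write a[5]=12, slow++,fast++
slow=5 fast=6: a[fast]=12=a[slow] dup, fast++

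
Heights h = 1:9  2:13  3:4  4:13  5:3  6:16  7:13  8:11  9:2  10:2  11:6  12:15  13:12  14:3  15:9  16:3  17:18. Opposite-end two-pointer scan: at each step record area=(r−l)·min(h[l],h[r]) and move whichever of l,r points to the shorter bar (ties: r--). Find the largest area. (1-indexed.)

max area = 195

[1,17] min(9,18)*16=144 best=144 * → l++
[2,17] min(13,18)*15=195 best=195 * → l++
[3,17] min(4,18)*14=56 best=195 → l++
[4,17] min(13,18)*13=169 best=195 → l++
[5,17] min(3,18)*12=36 best=195 → l++
[6,17] min(16,18)*11=176 best=195 → l++
[7,17] min(13,18)*10=130 best=195 → l++
[8,17] min(11,18)*9=99 best=195 → l++
[9,17] min(2,18)*8=16 best=195 → l++
[10,17] min(2,18)*7=14 best=195 → l++
[11,17] min(6,18)*6=36 best=195 → l++
[12,17] min(15,18)*5=75 best=195 → l++
[13,17] min(12,18)*4=48 best=195 → l++
[14,17] min(3,18)*3=9 best=195 → l++
[15,17] min(9,18)*2=18 best=195 → l++
[16,17] min(3,18)*1=3 best=195 → l++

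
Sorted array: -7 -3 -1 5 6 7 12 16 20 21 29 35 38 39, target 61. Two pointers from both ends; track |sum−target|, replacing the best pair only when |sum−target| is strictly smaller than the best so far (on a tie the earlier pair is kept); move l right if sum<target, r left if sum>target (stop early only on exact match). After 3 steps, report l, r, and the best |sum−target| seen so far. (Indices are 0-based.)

l=0 r=13: -7+39=32 d=29 *, l++
l=1 r=13: -3+39=36 d=25 *, l++
l=2 r=13: -1+39=38 d=23 *, l++

l=3, r=13, best |Δ|=23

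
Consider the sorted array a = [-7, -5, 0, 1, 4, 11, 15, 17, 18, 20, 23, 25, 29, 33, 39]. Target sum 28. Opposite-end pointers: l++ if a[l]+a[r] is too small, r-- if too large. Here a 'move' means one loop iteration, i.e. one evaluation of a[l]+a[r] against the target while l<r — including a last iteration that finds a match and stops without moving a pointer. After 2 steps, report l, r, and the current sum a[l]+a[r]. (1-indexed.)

l=1 r=15: -7+39=32 >28, r--
l=1 r=14: -7+33=26 <28, l++

l=2, r=14, sum=28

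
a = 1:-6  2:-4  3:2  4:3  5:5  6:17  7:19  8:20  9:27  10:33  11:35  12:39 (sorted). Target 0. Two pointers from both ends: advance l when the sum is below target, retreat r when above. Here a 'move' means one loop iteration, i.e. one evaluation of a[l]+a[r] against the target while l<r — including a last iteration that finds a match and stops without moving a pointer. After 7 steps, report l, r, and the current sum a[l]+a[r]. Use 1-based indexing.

l=1 r=12: -6+39=33 >0, r--
l=1 r=11: -6+35=29 >0, r--
l=1 r=10: -6+33=27 >0, r--
l=1 r=9: -6+27=21 >0, r--
l=1 r=8: -6+20=14 >0, r--
l=1 r=7: -6+19=13 >0, r--
l=1 r=6: -6+17=11 >0, r--

l=1, r=5, sum=-1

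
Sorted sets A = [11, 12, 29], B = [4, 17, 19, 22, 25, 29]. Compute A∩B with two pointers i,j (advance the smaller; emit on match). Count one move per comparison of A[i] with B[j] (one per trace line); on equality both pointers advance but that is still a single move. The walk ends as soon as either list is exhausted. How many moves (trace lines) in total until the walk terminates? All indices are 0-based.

8 moves

i=0 j=0: 11>4, j++
i=0 j=1: 11<17, i++
i=1 j=1: 12<17, i++
i=2 j=1: 29>17, j++
i=2 j=2: 29>19, j++
i=2 j=3: 29>22, j++
i=2 j=4: 29>25, j++
i=2 j=5: 29==29 emit, i++,j++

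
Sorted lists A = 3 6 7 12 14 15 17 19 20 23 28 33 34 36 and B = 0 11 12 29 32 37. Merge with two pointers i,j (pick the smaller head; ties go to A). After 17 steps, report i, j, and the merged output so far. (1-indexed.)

i=13, j=6, merged so far=[0, 3, 6, 7, 11, 12, 12, 14, 15, 17, 19, 20, 23, 28, 29, 32, 33]

[i=1,j=1] A[i]=3>B[j]=0 take 0 → j++
[i=1,j=2] A[i]=3<=B[j]=11 take 3 → i++
[i=2,j=2] A[i]=6<=B[j]=11 take 6 → i++
[i=3,j=2] A[i]=7<=B[j]=11 take 7 → i++
[i=4,j=2] A[i]=12>B[j]=11 take 11 → j++
[i=4,j=3] A[i]=12<=B[j]=12 take 12 → i++
[i=5,j=3] A[i]=14>B[j]=12 take 12 → j++
[i=5,j=4] A[i]=14<=B[j]=29 take 14 → i++
[i=6,j=4] A[i]=15<=B[j]=29 take 15 → i++
[i=7,j=4] A[i]=17<=B[j]=29 take 17 → i++
[i=8,j=4] A[i]=19<=B[j]=29 take 19 → i++
[i=9,j=4] A[i]=20<=B[j]=29 take 20 → i++
[i=10,j=4] A[i]=23<=B[j]=29 take 23 → i++
[i=11,j=4] A[i]=28<=B[j]=29 take 28 → i++
[i=12,j=4] A[i]=33>B[j]=29 take 29 → j++
[i=12,j=5] A[i]=33>B[j]=32 take 32 → j++
[i=12,j=6] A[i]=33<=B[j]=37 take 33 → i++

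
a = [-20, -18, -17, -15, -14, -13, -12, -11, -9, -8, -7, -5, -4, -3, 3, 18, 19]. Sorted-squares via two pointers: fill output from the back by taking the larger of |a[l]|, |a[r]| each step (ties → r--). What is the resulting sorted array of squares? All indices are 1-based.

[9, 9, 16, 25, 49, 64, 81, 121, 144, 169, 196, 225, 289, 324, 324, 361, 400]

[1,17] |-20|>|19| out[17]=400 → l++
[2,17] |-18|<=|19| out[16]=361 → r--
[2,16] |-18|<=|18| out[15]=324 → r--
[2,15] |-18|>|3| out[14]=324 → l++
[3,15] |-17|>|3| out[13]=289 → l++
[4,15] |-15|>|3| out[12]=225 → l++
[5,15] |-14|>|3| out[11]=196 → l++
[6,15] |-13|>|3| out[10]=169 → l++
[7,15] |-12|>|3| out[9]=144 → l++
[8,15] |-11|>|3| out[8]=121 → l++
[9,15] |-9|>|3| out[7]=81 → l++
[10,15] |-8|>|3| out[6]=64 → l++
[11,15] |-7|>|3| out[5]=49 → l++
[12,15] |-5|>|3| out[4]=25 → l++
[13,15] |-4|>|3| out[3]=16 → l++
[14,15] |-3|<=|3| out[2]=9 → r--
[14,14] |-3|<=|-3| out[1]=9 → r--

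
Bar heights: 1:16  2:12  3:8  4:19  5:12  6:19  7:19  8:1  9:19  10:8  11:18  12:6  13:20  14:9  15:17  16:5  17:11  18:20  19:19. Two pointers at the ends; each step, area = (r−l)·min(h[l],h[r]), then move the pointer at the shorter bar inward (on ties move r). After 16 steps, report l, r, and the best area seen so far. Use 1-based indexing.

[1,19] min(16,19)*18=288 best=288 * → l++
[2,19] min(12,19)*17=204 best=288 → l++
[3,19] min(8,19)*16=128 best=288 → l++
[4,19] min(19,19)*15=285 best=288 → r--
[4,18] min(19,20)*14=266 best=288 → l++
[5,18] min(12,20)*13=156 best=288 → l++
[6,18] min(19,20)*12=228 best=288 → l++
[7,18] min(19,20)*11=209 best=288 → l++
[8,18] min(1,20)*10=10 best=288 → l++
[9,18] min(19,20)*9=171 best=288 → l++
[10,18] min(8,20)*8=64 best=288 → l++
[11,18] min(18,20)*7=126 best=288 → l++
[12,18] min(6,20)*6=36 best=288 → l++
[13,18] min(20,20)*5=100 best=288 → r--
[13,17] min(20,11)*4=44 best=288 → r--
[13,16] min(20,5)*3=15 best=288 → r--

l=13, r=15, best area=288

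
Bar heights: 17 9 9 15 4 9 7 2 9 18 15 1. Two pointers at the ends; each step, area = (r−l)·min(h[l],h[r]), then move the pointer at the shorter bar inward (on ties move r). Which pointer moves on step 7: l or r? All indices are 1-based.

[1,12] min(17,1)*11=11 best=11 * → r--
[1,11] min(17,15)*10=150 best=150 * → r--
[1,10] min(17,18)*9=153 best=153 * → l++
[2,10] min(9,18)*8=72 best=153 → l++
[3,10] min(9,18)*7=63 best=153 → l++
[4,10] min(15,18)*6=90 best=153 → l++
[5,10] min(4,18)*5=20 best=153 → l++

l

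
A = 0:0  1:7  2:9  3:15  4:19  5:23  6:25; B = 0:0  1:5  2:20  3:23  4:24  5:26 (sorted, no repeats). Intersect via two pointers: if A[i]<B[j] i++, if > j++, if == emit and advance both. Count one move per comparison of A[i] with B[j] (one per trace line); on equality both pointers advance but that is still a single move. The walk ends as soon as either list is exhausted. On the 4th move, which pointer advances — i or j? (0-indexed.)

i=0 j=0: 0==0 emit, i++,j++
i=1 j=1: 7>5, j++
i=1 j=2: 7<20, i++
i=2 j=2: 9<20, i++

i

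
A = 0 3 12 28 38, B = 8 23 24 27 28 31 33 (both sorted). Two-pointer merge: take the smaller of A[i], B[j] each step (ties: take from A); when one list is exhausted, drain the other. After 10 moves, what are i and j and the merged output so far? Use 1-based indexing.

i=1 j=1: A[i]=0<=B[j]=8 take 0, i++
i=2 j=1: A[i]=3<=B[j]=8 take 3, i++
i=3 j=1: A[i]=12>B[j]=8 take 8, j++
i=3 j=2: A[i]=12<=B[j]=23 take 12, i++
i=4 j=2: A[i]=28>B[j]=23 take 23, j++
i=4 j=3: A[i]=28>B[j]=24 take 24, j++
i=4 j=4: A[i]=28>B[j]=27 take 27, j++
i=4 j=5: A[i]=28<=B[j]=28 take 28, i++
i=5 j=5: A[i]=38>B[j]=28 take 28, j++
i=5 j=6: A[i]=38>B[j]=31 take 31, j++

i=5, j=7, merged so far=[0, 3, 8, 12, 23, 24, 27, 28, 28, 31]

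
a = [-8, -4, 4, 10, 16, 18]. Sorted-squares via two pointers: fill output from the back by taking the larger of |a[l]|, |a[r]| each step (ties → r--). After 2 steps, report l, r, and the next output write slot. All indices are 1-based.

l=1, r=4, next write slot=4

l=1 r=6: |-8|<=|18| out[6]=324, r--
l=1 r=5: |-8|<=|16| out[5]=256, r--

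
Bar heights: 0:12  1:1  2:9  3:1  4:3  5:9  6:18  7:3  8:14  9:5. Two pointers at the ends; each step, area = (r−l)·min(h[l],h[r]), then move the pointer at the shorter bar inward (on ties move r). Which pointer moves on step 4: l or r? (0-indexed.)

l

l=0 r=9: min(12,5)*9=45 best=45 *, r--
l=0 r=8: min(12,14)*8=96 best=96 *, l++
l=1 r=8: min(1,14)*7=7 best=96, l++
l=2 r=8: min(9,14)*6=54 best=96, l++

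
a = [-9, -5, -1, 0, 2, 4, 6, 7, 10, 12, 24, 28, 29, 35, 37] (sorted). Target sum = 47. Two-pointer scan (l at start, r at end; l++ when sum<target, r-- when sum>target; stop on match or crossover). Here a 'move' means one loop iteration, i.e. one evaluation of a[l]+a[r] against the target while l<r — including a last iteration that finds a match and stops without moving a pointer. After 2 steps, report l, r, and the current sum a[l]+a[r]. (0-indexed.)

l=2, r=14, sum=36

[0,14] -9+37=28 <47 → l++
[1,14] -5+37=32 <47 → l++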